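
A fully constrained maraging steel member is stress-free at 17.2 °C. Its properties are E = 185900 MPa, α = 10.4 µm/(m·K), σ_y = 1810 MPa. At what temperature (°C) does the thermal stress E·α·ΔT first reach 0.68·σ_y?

E = 185900 MPa = 185.9 GPa.
E·α·ΔT = 1231 MPa ⇒ ΔT = 1231 / (185.9×10³ × 10.4×10⁻⁶) = 636.6 K.
T = 17.2 + 636.6 = 653.8 °C.

654 °C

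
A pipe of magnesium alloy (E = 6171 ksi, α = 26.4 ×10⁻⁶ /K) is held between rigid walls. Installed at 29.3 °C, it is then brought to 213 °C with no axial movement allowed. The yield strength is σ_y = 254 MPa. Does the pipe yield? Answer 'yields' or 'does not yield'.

does not yield

E = 6171 ksi = 42.55 GPa.
ΔT = 183.7 K. Constrained thermal stress σ = E·α·ΔT = 42.55×10³ MPa × 26.4×10⁻⁶ × 183.7 = 206 MPa (compressive).
Compare to σ_y = 254 MPa: σ < σ_y, so it does not yield.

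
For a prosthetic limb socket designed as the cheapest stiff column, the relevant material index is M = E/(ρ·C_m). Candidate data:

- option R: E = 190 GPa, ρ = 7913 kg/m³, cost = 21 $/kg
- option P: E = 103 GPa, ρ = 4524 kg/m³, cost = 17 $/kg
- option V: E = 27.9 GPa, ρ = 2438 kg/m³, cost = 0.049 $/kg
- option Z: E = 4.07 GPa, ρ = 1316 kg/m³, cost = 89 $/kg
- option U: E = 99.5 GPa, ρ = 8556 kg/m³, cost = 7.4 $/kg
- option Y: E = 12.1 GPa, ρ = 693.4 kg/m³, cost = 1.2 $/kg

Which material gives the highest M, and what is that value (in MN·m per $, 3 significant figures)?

Evaluate M for each candidate:
  option V: M = 234 MN·m per $
  option Y: M = 14.5 MN·m per $
  option U: M = 1.57 MN·m per $
  option P: M = 1.34 MN·m per $
  option R: M = 1.14 MN·m per $
  option Z: M = 0.0347 MN·m per $
Highest index: option V.

option V, M = 234 MN·m per $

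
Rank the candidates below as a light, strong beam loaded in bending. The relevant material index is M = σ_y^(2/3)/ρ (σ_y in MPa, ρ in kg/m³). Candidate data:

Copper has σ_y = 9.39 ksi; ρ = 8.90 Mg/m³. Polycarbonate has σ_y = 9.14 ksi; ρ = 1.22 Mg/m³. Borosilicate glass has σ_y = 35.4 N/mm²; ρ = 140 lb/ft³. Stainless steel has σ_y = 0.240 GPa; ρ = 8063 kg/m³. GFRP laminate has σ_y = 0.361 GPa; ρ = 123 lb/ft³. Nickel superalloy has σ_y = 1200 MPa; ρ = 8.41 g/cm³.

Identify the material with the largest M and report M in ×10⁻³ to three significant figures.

GFRP laminate, M = 25.7×10⁻³

After converting to SI:
  copper: σ_y = 64.74 MPa, ρ = 8900 kg/m³
  polycarbonate: σ_y = 63.02 MPa, ρ = 1220 kg/m³
  borosilicate glass: σ_y = 35.40 MPa, ρ = 2243 kg/m³
  stainless steel: σ_y = 240.0 MPa, ρ = 8063 kg/m³
  GFRP laminate: σ_y = 361.0 MPa, ρ = 1970 kg/m³
  nickel superalloy: σ_y = 1200 MPa, ρ = 8410 kg/m³
  GFRP laminate: M = 25.7×10⁻³
  nickel superalloy: M = 13.4×10⁻³
  polycarbonate: M = 13.0×10⁻³
  borosilicate glass: M = 4.81×10⁻³
  stainless steel: M = 4.79×10⁻³
  copper: M = 1.81×10⁻³
GFRP laminate has the largest M.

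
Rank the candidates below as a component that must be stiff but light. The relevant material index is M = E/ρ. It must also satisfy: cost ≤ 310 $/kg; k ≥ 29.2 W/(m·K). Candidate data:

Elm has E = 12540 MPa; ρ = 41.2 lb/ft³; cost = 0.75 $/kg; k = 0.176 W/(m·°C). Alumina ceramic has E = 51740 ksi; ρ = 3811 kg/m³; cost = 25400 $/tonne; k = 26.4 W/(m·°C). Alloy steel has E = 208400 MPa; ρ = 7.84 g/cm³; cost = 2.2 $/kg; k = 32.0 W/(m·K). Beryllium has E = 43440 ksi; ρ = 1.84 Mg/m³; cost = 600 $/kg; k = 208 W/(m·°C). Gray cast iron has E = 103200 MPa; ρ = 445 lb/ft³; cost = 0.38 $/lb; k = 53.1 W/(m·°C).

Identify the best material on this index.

Screen on constraints: cost ≤ 310 $/kg; k ≥ 29.2 W/(m·K). Survivors: alloy steel, gray cast iron.
Normalizing units and computing the index:
  alloy steel: E = 208.4 GPa, ρ = 7840 kg/m³
  gray cast iron: E = 103.2 GPa, ρ = 7128 kg/m³
  alloy steel: M = 26.6 MN·m/kg
  gray cast iron: M = 14.5 MN·m/kg
Alloy steel ranks first.

alloy steel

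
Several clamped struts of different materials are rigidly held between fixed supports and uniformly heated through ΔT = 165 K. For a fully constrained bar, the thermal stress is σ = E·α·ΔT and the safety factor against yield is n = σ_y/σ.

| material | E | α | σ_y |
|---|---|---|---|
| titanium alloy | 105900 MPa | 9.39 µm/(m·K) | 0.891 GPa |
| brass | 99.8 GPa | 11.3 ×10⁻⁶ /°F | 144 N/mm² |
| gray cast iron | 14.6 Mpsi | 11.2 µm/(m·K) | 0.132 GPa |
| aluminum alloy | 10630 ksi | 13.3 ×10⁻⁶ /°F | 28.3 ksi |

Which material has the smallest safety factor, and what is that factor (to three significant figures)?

brass, n = 0.430

Per material, after unit conversion:
  titanium alloy: E = 105.9, α = 9.39, σ_y = 891.0 → σ = 164 MPa, n = 5.43
  brass: E = 99.80, α = 20.3, σ_y = 144.0 → σ = 335 MPa, n = 0.430
  gray cast iron: E = 100.7, α = 11.2, σ_y = 132.0 → σ = 186 MPa, n = 0.710
  aluminum alloy: E = 73.29, α = 23.9, σ_y = 195.1 → σ = 290 MPa, n = 0.674
Brass has the lowest safety factor, n = 0.430.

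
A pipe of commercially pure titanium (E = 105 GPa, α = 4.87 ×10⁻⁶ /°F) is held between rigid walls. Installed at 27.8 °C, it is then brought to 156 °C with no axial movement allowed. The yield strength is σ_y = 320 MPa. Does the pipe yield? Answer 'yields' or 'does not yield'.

does not yield

α = 4.87×10⁻⁶/°F × 9/5 = 8.77×10⁻⁶/K.
ΔT = 128.2 K. Constrained thermal stress σ = E·α·ΔT = 105.0×10³ MPa × 8.77×10⁻⁶ × 128.2 = 118 MPa (compressive).
Compare to σ_y = 320 MPa: σ < σ_y, so it does not yield.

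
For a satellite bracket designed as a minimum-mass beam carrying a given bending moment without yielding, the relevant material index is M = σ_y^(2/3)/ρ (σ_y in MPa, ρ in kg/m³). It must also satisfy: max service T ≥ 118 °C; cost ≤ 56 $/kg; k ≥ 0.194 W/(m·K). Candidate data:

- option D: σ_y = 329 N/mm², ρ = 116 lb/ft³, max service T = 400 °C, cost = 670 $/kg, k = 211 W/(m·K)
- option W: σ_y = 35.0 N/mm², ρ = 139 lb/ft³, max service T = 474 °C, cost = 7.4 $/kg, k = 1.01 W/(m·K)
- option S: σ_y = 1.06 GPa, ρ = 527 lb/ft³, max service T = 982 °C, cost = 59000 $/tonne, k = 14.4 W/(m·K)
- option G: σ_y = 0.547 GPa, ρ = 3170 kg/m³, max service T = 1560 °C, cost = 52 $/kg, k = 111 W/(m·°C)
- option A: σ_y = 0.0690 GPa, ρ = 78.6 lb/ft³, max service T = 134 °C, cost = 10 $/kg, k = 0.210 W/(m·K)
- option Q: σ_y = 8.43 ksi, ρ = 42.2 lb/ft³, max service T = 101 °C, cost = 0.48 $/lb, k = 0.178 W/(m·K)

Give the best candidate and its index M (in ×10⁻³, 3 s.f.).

Screen on constraints: max service T ≥ 118 °C; cost ≤ 56 $/kg; k ≥ 0.194 W/(m·K). Survivors: option W, option G, option A.
Putting every candidate on a common basis:
  option W: σ_y = 35.00 MPa, ρ = 2227 kg/m³
  option G: σ_y = 547.0 MPa, ρ = 3170 kg/m³
  option A: σ_y = 69.00 MPa, ρ = 1259 kg/m³
  option G: M = 21.1×10⁻³
  option A: M = 13.4×10⁻³
  option W: M = 4.81×10⁻³
The maximum is for option G.

option G, M = 21.1×10⁻³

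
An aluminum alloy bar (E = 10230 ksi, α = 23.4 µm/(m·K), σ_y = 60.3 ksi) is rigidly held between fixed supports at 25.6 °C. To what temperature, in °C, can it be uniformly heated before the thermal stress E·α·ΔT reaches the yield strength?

277 °C

E = 10230 ksi = 70.53 GPa.
σ_y = 60.3 ksi = 415.8 MPa.
E·α·ΔT = 415.8 MPa ⇒ ΔT = 415.8 / (70.53×10³ × 23.4×10⁻⁶) = 251.9 K.
T = 25.6 + 251.9 = 277.5 °C.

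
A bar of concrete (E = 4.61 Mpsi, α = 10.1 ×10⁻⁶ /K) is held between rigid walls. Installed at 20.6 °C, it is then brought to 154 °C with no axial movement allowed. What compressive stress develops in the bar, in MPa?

42.8 MPa

E = 4.61 Mpsi = 31.78 GPa.
ΔT = 133.4 K. Constrained thermal stress σ = E·α·ΔT = 31.78×10³ MPa × 10.1×10⁻⁶ × 133.4 = 42.8 MPa (compressive).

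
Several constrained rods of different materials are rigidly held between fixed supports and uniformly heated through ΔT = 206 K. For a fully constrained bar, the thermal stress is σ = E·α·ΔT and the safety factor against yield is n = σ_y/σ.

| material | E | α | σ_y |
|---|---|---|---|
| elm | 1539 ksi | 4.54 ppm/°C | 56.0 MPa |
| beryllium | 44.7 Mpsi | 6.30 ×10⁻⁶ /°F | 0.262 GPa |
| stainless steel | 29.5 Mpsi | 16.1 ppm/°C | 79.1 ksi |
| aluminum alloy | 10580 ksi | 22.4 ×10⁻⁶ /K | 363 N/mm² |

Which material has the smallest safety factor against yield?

In consistent units (E in GPa, α in ×10⁻⁶/K, σ_y in MPa):
  elm: E = 10.61, α = 4.54, σ_y = 56.00 → σ = 9.92 MPa, n = 5.64
  beryllium: E = 308.2, α = 11.3, σ_y = 262.0 → σ = 720 MPa, n = 0.364
  stainless steel: E = 203.4, α = 16.1, σ_y = 545.4 → σ = 675 MPa, n = 0.808
  aluminum alloy: E = 72.95, α = 22.4, σ_y = 363.0 → σ = 337 MPa, n = 1.08
The minimum is beryllium at n = 0.364.

beryllium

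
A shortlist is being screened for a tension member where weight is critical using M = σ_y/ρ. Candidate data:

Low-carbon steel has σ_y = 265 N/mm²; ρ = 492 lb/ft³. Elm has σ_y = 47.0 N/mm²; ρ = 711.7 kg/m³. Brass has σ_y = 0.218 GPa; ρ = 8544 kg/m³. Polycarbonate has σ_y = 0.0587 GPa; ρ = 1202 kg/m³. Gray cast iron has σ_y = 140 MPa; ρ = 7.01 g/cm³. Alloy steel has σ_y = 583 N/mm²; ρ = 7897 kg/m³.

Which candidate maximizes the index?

Putting every candidate on a common basis:
  low-carbon steel: σ_y = 265.0 MPa, ρ = 7881 kg/m³
  elm: σ_y = 47.00 MPa, ρ = 711.7 kg/m³
  brass: σ_y = 218.0 MPa, ρ = 8544 kg/m³
  polycarbonate: σ_y = 58.70 MPa, ρ = 1202 kg/m³
  gray cast iron: σ_y = 140.0 MPa, ρ = 7010 kg/m³
  alloy steel: σ_y = 583.0 MPa, ρ = 7897 kg/m³
  alloy steel: M = 73.8 kN·m/kg
  elm: M = 66.0 kN·m/kg
  polycarbonate: M = 48.8 kN·m/kg
  low-carbon steel: M = 33.6 kN·m/kg
  brass: M = 25.5 kN·m/kg
  gray cast iron: M = 20.0 kN·m/kg
The maximum is for alloy steel.

alloy steel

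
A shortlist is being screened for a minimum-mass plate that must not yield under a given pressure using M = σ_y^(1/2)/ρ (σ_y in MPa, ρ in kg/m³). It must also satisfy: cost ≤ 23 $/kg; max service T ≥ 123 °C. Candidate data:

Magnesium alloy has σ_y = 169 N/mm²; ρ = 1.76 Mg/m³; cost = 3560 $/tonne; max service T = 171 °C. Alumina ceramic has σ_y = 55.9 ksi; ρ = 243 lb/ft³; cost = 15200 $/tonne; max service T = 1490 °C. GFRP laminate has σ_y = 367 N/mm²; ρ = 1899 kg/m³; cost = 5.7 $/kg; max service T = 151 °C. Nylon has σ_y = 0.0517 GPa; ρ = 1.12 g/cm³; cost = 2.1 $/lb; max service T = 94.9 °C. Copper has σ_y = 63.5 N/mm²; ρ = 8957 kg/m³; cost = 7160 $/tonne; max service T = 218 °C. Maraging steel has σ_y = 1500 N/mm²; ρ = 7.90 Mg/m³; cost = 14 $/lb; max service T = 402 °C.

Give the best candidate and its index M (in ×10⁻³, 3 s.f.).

Screen on constraints: cost ≤ 23 $/kg; max service T ≥ 123 °C. Survivors: magnesium alloy, alumina ceramic, GFRP laminate, copper.
Normalizing units and computing the index:
  magnesium alloy: σ_y = 169.0 MPa, ρ = 1760 kg/m³
  alumina ceramic: σ_y = 385.4 MPa, ρ = 3892 kg/m³
  GFRP laminate: σ_y = 367.0 MPa, ρ = 1899 kg/m³
  copper: σ_y = 63.50 MPa, ρ = 8957 kg/m³
  GFRP laminate: M = 10.1×10⁻³
  magnesium alloy: M = 7.39×10⁻³
  alumina ceramic: M = 5.04×10⁻³
  copper: M = 0.890×10⁻³
The maximum is for GFRP laminate.

GFRP laminate, M = 10.1×10⁻³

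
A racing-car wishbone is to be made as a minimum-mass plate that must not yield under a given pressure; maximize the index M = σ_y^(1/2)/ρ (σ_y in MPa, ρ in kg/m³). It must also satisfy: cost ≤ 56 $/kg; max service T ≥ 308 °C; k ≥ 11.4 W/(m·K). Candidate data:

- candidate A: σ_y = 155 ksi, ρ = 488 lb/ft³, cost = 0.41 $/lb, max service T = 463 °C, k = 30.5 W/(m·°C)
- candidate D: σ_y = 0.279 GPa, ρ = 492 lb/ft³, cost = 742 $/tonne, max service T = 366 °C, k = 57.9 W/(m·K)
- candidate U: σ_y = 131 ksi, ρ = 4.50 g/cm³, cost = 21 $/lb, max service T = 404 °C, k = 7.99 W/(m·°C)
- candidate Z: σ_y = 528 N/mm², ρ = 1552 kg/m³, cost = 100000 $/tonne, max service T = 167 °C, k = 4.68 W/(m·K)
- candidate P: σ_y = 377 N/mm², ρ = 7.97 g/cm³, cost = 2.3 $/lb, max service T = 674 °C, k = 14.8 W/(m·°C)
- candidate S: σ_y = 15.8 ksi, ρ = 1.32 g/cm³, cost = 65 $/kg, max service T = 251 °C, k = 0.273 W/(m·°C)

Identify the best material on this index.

candidate A

Screen on constraints: cost ≤ 56 $/kg; max service T ≥ 308 °C; k ≥ 11.4 W/(m·K). Survivors: candidate A, candidate D, candidate P.
Normalizing units and computing the index:
  candidate A: σ_y = 1069 MPa, ρ = 7817 kg/m³
  candidate D: σ_y = 279.0 MPa, ρ = 7881 kg/m³
  candidate P: σ_y = 377.0 MPa, ρ = 7970 kg/m³
  candidate A: M = 4.18×10⁻³
  candidate P: M = 2.44×10⁻³
  candidate D: M = 2.12×10⁻³
The maximum is for candidate A.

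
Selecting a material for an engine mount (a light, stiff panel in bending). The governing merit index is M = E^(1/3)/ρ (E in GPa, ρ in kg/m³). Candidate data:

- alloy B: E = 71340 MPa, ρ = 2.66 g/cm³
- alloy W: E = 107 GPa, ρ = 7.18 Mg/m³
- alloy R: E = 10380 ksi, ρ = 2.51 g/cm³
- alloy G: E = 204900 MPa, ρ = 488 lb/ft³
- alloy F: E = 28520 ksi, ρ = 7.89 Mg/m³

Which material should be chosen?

alloy R

After converting to SI:
  alloy B: E = 71.34 GPa, ρ = 2660 kg/m³
  alloy W: E = 107.0 GPa, ρ = 7180 kg/m³
  alloy R: E = 71.57 GPa, ρ = 2510 kg/m³
  alloy G: E = 204.9 GPa, ρ = 7817 kg/m³
  alloy F: E = 196.6 GPa, ρ = 7890 kg/m³
  alloy R: M = 1.65×10⁻³
  alloy B: M = 1.56×10⁻³
  alloy G: M = 0.754×10⁻³
  alloy F: M = 0.737×10⁻³
  alloy W: M = 0.661×10⁻³
Alloy R ranks first.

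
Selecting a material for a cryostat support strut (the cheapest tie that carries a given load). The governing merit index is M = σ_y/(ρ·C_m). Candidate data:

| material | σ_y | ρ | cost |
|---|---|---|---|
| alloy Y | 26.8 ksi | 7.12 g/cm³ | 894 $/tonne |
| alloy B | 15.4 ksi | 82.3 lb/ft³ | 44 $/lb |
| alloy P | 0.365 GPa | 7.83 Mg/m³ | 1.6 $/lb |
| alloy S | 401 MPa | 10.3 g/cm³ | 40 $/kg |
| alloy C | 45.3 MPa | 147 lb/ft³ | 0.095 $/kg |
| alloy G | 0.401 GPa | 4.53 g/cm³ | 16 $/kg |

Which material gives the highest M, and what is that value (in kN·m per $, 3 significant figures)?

alloy C, M = 203 kN·m per $

Normalizing units and computing the index:
  alloy Y: σ_y = 184.8 MPa, ρ = 7120 kg/m³, cost = 0.8940 $/kg
  alloy B: σ_y = 106.2 MPa, ρ = 1318 kg/m³, cost = 97.00 $/kg
  alloy P: σ_y = 365.0 MPa, ρ = 7830 kg/m³, cost = 3.527 $/kg
  alloy S: σ_y = 401.0 MPa, ρ = 10300 kg/m³, cost = 40.00 $/kg
  alloy C: σ_y = 45.30 MPa, ρ = 2355 kg/m³, cost = 0.09500 $/kg
  alloy G: σ_y = 401.0 MPa, ρ = 4530 kg/m³, cost = 16.00 $/kg
  alloy C: M = 203 kN·m per $
  alloy Y: M = 29.0 kN·m per $
  alloy P: M = 13.2 kN·m per $
  alloy G: M = 5.53 kN·m per $
  alloy S: M = 0.973 kN·m per $
  alloy B: M = 0.830 kN·m per $
Alloy C ranks first.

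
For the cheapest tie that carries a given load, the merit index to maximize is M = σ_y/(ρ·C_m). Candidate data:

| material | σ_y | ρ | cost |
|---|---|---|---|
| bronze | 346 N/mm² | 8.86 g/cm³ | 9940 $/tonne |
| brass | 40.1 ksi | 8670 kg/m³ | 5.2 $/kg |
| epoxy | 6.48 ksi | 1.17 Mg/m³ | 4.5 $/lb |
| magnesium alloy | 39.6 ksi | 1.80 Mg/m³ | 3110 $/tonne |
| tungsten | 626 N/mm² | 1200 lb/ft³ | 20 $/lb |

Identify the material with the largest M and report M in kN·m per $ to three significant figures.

magnesium alloy, M = 48.8 kN·m per $

Normalizing units and computing the index:
  bronze: σ_y = 346.0 MPa, ρ = 8860 kg/m³, cost = 9.940 $/kg
  brass: σ_y = 276.5 MPa, ρ = 8670 kg/m³, cost = 5.200 $/kg
  epoxy: σ_y = 44.68 MPa, ρ = 1170 kg/m³, cost = 9.921 $/kg
  magnesium alloy: σ_y = 273.0 MPa, ρ = 1800 kg/m³, cost = 3.110 $/kg
  tungsten: σ_y = 626.0 MPa, ρ = 19220 kg/m³, cost = 44.09 $/kg
  magnesium alloy: M = 48.8 kN·m per $
  brass: M = 6.13 kN·m per $
  bronze: M = 3.93 kN·m per $
  epoxy: M = 3.85 kN·m per $
  tungsten: M = 0.739 kN·m per $
Highest index: magnesium alloy.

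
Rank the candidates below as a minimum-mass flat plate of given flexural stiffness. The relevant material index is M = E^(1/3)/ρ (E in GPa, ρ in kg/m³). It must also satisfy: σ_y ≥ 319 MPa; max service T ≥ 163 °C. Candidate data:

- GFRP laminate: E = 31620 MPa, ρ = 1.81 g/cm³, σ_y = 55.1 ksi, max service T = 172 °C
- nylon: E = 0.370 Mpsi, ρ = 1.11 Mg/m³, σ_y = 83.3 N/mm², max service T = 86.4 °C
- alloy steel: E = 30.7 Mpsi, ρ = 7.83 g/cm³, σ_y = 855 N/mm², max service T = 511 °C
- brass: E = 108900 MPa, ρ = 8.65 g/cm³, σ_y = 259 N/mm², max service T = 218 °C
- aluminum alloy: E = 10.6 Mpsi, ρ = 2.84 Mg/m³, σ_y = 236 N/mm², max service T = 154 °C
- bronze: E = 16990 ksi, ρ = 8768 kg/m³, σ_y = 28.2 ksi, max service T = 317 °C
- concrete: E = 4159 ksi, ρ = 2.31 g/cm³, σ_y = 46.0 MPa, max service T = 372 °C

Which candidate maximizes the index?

GFRP laminate

Screen on constraints: σ_y ≥ 319 MPa; max service T ≥ 163 °C. Survivors: GFRP laminate, alloy steel.
Putting every candidate on a common basis:
  GFRP laminate: E = 31.62 GPa, ρ = 1810 kg/m³
  alloy steel: E = 211.7 GPa, ρ = 7830 kg/m³
  GFRP laminate: M = 1.75×10⁻³
  alloy steel: M = 0.761×10⁻³
GFRP laminate ranks first.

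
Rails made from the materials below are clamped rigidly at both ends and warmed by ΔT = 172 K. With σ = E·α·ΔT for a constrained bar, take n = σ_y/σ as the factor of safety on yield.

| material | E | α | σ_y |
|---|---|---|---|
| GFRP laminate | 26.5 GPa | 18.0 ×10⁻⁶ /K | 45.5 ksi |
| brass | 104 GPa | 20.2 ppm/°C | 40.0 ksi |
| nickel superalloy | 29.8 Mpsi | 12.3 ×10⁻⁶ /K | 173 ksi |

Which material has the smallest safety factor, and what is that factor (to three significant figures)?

In consistent units (E in GPa, α in ×10⁻⁶/K, σ_y in MPa):
  GFRP laminate: E = 26.50, α = 18.0, σ_y = 313.7 → σ = 82.0 MPa, n = 3.82
  brass: E = 104.0, α = 20.2, σ_y = 275.8 → σ = 361 MPa, n = 0.763
  nickel superalloy: E = 205.5, α = 12.3, σ_y = 1193 → σ = 435 MPa, n = 2.74
Smallest n: brass with n = 0.763.

brass, n = 0.763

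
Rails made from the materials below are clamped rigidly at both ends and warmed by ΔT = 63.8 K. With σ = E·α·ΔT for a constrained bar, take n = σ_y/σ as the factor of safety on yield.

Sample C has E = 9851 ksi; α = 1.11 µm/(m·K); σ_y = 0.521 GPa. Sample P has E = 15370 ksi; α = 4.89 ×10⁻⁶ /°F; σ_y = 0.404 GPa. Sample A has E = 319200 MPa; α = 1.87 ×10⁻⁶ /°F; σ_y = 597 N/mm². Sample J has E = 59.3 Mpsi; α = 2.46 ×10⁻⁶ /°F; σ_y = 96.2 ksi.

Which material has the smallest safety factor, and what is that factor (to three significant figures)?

sample J, n = 5.74

Converting E to GPa, α to ×10⁻⁶/K, σ_y to MPa, then σ and n for each:
  sample C: E = 67.92, α = 1.11, σ_y = 521.0 → σ = 4.81 MPa, n = 108
  sample P: E = 106.0, α = 8.80, σ_y = 404.0 → σ = 59.5 MPa, n = 6.79
  sample A: E = 319.2, α = 3.37, σ_y = 597.0 → σ = 68.5 MPa, n = 8.71
  sample J: E = 408.9, α = 4.43, σ_y = 663.3 → σ = 116 MPa, n = 5.74
Smallest n: sample J with n = 5.74.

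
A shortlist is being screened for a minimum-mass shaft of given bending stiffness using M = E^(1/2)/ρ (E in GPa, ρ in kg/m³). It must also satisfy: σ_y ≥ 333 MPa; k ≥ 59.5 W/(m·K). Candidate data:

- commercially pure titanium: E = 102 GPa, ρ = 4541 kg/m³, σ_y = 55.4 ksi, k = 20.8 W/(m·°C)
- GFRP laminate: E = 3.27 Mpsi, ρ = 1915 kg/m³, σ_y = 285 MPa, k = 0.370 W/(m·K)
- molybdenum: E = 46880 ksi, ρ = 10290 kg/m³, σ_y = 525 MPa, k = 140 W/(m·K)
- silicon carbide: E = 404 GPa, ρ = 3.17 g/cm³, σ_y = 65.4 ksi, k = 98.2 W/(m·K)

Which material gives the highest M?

Screen on constraints: σ_y ≥ 333 MPa; k ≥ 59.5 W/(m·K). Survivors: molybdenum, silicon carbide.
Normalizing units and computing the index:
  molybdenum: E = 323.2 GPa, ρ = 10290 kg/m³
  silicon carbide: E = 404.0 GPa, ρ = 3170 kg/m³
  silicon carbide: M = 6.34×10⁻³
  molybdenum: M = 1.75×10⁻³
The maximum is for silicon carbide.

silicon carbide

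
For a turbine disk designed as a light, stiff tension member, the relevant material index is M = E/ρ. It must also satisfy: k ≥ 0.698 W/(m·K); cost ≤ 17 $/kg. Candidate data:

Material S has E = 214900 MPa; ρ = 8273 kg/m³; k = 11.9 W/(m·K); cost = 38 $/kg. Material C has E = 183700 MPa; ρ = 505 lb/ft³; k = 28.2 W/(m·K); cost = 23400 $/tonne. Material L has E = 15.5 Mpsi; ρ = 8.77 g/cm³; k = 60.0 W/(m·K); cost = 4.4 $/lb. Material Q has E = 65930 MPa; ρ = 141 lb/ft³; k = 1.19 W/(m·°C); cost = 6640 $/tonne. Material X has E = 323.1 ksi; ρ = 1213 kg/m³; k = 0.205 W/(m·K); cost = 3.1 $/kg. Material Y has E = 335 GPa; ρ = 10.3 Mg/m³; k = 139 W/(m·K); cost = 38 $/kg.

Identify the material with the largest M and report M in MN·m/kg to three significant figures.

Screen on constraints: k ≥ 0.698 W/(m·K); cost ≤ 17 $/kg. Survivors: material L, material Q.
In SI units:
  material L: E = 106.9 GPa, ρ = 8770 kg/m³
  material Q: E = 65.93 GPa, ρ = 2259 kg/m³
  material Q: M = 29.2 MN·m/kg
  material L: M = 12.2 MN·m/kg
The maximum is for material Q.

material Q, M = 29.2 MN·m/kg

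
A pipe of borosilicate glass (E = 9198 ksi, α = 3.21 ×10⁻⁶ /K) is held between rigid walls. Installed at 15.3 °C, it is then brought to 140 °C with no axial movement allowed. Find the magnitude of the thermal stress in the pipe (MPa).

25.4 MPa

E = 9198 ksi = 63.42 GPa.
ΔT = 124.7 K. Constrained thermal stress σ = E·α·ΔT = 63.42×10³ MPa × 3.21×10⁻⁶ × 124.7 = 25.4 MPa (compressive).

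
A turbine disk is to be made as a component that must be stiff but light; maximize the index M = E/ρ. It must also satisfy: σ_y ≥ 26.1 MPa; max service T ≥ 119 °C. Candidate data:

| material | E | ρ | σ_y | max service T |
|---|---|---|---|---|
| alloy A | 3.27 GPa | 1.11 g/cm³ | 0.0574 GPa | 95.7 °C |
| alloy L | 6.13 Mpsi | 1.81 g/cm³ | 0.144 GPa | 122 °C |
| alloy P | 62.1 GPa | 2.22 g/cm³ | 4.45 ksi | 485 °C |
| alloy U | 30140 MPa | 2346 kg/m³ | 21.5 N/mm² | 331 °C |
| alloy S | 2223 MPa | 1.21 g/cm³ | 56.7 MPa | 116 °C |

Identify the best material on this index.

Screen on constraints: σ_y ≥ 26.1 MPa; max service T ≥ 119 °C. Survivors: alloy L, alloy P.
In SI units:
  alloy L: E = 42.26 GPa, ρ = 1810 kg/m³
  alloy P: E = 62.10 GPa, ρ = 2220 kg/m³
  alloy P: M = 28.0 MN·m/kg
  alloy L: M = 23.4 MN·m/kg
Highest index: alloy P.

alloy P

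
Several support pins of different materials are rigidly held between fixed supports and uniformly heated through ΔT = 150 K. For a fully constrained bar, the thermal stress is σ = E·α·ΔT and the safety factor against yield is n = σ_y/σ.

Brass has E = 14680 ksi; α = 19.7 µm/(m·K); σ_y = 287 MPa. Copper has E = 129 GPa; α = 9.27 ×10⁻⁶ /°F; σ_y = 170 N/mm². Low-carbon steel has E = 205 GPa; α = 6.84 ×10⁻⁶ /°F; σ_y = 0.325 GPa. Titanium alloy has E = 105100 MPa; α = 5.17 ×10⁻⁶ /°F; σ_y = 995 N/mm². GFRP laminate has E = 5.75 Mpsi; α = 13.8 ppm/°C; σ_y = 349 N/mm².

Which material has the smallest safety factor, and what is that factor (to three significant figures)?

Converting E to GPa, α to ×10⁻⁶/K, σ_y to MPa, then σ and n for each:
  brass: E = 101.2, α = 19.7, σ_y = 287.0 → σ = 299 MPa, n = 0.960
  copper: E = 129.0, α = 16.7, σ_y = 170.0 → σ = 323 MPa, n = 0.527
  low-carbon steel: E = 205.0, α = 12.3, σ_y = 325.0 → σ = 379 MPa, n = 0.858
  titanium alloy: E = 105.1, α = 9.31, σ_y = 995.0 → σ = 147 MPa, n = 6.78
  GFRP laminate: E = 39.64, α = 13.8, σ_y = 349.0 → σ = 82.1 MPa, n = 4.25
Copper has the lowest safety factor, n = 0.527.

copper, n = 0.527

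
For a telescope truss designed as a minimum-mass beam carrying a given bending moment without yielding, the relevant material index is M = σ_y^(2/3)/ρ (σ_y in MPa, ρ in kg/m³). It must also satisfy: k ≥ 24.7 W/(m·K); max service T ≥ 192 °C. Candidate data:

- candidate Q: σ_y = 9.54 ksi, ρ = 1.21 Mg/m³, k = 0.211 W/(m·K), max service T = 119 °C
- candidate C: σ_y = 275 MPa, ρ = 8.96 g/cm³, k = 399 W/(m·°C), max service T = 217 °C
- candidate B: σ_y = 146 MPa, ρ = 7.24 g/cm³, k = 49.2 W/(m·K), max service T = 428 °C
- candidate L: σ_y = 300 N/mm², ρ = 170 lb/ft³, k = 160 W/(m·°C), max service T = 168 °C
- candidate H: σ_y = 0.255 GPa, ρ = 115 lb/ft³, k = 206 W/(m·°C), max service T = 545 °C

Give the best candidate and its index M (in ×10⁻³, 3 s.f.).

Screen on constraints: k ≥ 24.7 W/(m·K); max service T ≥ 192 °C. Survivors: candidate C, candidate B, candidate H.
Putting every candidate on a common basis:
  candidate C: σ_y = 275.0 MPa, ρ = 8960 kg/m³
  candidate B: σ_y = 146.0 MPa, ρ = 7240 kg/m³
  candidate H: σ_y = 255.0 MPa, ρ = 1842 kg/m³
  candidate H: M = 21.8×10⁻³
  candidate C: M = 4.72×10⁻³
  candidate B: M = 3.83×10⁻³
Candidate H has the largest M.

candidate H, M = 21.8×10⁻³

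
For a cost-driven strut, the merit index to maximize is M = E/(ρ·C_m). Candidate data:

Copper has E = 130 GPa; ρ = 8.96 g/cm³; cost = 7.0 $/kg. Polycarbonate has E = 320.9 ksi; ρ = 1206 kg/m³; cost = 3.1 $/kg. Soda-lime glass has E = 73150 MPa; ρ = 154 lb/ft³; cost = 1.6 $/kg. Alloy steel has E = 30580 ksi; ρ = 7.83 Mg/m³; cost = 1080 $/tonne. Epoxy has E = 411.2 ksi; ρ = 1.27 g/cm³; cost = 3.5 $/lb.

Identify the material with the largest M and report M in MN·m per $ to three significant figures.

alloy steel, M = 24.9 MN·m per $

Convert each candidate to consistent units, then evaluate M:
  copper: E = 130.0 GPa, ρ = 8960 kg/m³, cost = 7.000 $/kg
  polycarbonate: E = 2.213 GPa, ρ = 1206 kg/m³, cost = 3.100 $/kg
  soda-lime glass: E = 73.15 GPa, ρ = 2467 kg/m³, cost = 1.600 $/kg
  alloy steel: E = 210.8 GPa, ρ = 7830 kg/m³, cost = 1.080 $/kg
  epoxy: E = 2.835 GPa, ρ = 1270 kg/m³, cost = 7.716 $/kg
  alloy steel: M = 24.9 MN·m per $
  soda-lime glass: M = 18.5 MN·m per $
  copper: M = 2.07 MN·m per $
  polycarbonate: M = 0.592 MN·m per $
  epoxy: M = 0.289 MN·m per $
The maximum is for alloy steel.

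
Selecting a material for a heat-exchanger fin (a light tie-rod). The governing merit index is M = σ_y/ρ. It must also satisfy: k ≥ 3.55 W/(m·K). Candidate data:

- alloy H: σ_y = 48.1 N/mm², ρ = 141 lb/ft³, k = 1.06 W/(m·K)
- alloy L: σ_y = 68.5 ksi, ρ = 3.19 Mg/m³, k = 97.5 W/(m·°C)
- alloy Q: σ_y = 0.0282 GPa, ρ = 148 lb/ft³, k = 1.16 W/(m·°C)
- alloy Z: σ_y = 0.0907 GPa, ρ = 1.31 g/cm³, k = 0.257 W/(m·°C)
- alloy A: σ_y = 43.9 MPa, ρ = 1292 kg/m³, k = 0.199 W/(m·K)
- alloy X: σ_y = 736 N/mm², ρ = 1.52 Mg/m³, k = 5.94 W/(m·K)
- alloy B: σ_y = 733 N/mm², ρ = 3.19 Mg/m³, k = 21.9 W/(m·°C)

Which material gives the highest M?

alloy X

Screen on constraints: k ≥ 3.55 W/(m·K). Survivors: alloy L, alloy X, alloy B.
Putting every candidate on a common basis:
  alloy L: σ_y = 472.3 MPa, ρ = 3190 kg/m³
  alloy X: σ_y = 736.0 MPa, ρ = 1520 kg/m³
  alloy B: σ_y = 733.0 MPa, ρ = 3190 kg/m³
  alloy X: M = 484 kN·m/kg
  alloy B: M = 230 kN·m/kg
  alloy L: M = 148 kN·m/kg
Highest index: alloy X.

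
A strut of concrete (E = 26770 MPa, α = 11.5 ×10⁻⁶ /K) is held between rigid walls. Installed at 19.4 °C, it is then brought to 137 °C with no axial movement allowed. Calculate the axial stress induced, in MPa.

E = 26770 MPa = 26.77 GPa.
ΔT = 117.6 K. Constrained thermal stress σ = E·α·ΔT = 26.77×10³ MPa × 11.5×10⁻⁶ × 117.6 = 36.2 MPa (compressive).

36.2 MPa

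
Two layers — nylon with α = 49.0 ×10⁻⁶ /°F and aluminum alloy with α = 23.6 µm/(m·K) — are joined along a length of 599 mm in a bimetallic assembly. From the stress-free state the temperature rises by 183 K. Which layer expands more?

nylon: α = 49.0×10⁻⁶/°F × 9/5 = 88.2×10⁻⁶/K.
α(nylon) = 88.2×10⁻⁶/K vs α(aluminum alloy) = 23.6×10⁻⁶/K.
Higher α expands more for the same ΔT: nylon.

nylon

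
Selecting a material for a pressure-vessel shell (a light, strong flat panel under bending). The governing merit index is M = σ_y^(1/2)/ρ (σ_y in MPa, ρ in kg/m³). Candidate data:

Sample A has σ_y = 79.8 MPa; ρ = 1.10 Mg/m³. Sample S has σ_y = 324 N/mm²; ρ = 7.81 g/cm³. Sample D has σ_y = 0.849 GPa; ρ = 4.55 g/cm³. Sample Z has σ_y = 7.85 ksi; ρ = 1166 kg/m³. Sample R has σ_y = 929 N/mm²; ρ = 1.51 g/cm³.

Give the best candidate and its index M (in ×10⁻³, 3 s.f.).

sample R, M = 20.2×10⁻³

In SI units:
  sample A: σ_y = 79.80 MPa, ρ = 1100 kg/m³
  sample S: σ_y = 324.0 MPa, ρ = 7810 kg/m³
  sample D: σ_y = 849.0 MPa, ρ = 4550 kg/m³
  sample Z: σ_y = 54.12 MPa, ρ = 1166 kg/m³
  sample R: σ_y = 929.0 MPa, ρ = 1510 kg/m³
  sample R: M = 20.2×10⁻³
  sample A: M = 8.12×10⁻³
  sample D: M = 6.40×10⁻³
  sample Z: M = 6.31×10⁻³
  sample S: M = 2.30×10⁻³
Sample R ranks first.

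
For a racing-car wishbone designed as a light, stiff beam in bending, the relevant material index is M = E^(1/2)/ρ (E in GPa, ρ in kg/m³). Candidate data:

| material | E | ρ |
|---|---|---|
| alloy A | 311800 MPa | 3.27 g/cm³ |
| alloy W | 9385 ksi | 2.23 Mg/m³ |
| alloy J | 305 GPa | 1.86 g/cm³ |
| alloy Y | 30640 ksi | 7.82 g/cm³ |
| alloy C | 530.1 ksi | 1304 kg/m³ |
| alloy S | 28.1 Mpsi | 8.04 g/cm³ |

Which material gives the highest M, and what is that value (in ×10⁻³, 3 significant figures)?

Normalizing units and computing the index:
  alloy A: E = 311.8 GPa, ρ = 3270 kg/m³
  alloy W: E = 64.71 GPa, ρ = 2230 kg/m³
  alloy J: E = 305.0 GPa, ρ = 1860 kg/m³
  alloy Y: E = 211.3 GPa, ρ = 7820 kg/m³
  alloy C: E = 3.655 GPa, ρ = 1304 kg/m³
  alloy S: E = 193.7 GPa, ρ = 8040 kg/m³
  alloy J: M = 9.39×10⁻³
  alloy A: M = 5.40×10⁻³
  alloy W: M = 3.61×10⁻³
  alloy Y: M = 1.86×10⁻³
  alloy S: M = 1.73×10⁻³
  alloy C: M = 1.47×10⁻³
Alloy J ranks first.

alloy J, M = 9.39×10⁻³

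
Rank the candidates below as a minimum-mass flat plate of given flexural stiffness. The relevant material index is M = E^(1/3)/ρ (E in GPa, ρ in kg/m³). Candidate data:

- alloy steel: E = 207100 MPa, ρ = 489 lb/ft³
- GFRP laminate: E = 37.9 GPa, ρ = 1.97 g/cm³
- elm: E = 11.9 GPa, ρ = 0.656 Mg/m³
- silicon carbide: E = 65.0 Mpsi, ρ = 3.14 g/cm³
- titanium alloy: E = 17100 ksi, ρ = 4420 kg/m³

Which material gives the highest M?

Normalizing units and computing the index:
  alloy steel: E = 207.1 GPa, ρ = 7833 kg/m³
  GFRP laminate: E = 37.90 GPa, ρ = 1970 kg/m³
  elm: E = 11.90 GPa, ρ = 656.0 kg/m³
  silicon carbide: E = 448.2 GPa, ρ = 3140 kg/m³
  titanium alloy: E = 117.9 GPa, ρ = 4420 kg/m³
  elm: M = 3.48×10⁻³
  silicon carbide: M = 2.44×10⁻³
  GFRP laminate: M = 1.71×10⁻³
  titanium alloy: M = 1.11×10⁻³
  alloy steel: M = 0.755×10⁻³
Highest index: elm.

elm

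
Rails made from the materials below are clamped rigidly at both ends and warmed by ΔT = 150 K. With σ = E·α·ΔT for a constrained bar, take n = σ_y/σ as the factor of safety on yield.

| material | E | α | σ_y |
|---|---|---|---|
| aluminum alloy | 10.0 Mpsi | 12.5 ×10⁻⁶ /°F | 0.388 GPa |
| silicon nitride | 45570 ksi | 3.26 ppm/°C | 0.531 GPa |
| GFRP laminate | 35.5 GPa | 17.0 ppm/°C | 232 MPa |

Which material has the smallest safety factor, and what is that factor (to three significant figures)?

With everything in SI (GPa, ×10⁻⁶/K, MPa):
  aluminum alloy: E = 68.95, α = 22.5, σ_y = 388.0 → σ = 233 MPa, n = 1.67
  silicon nitride: E = 314.2, α = 3.26, σ_y = 531.0 → σ = 154 MPa, n = 3.46
  GFRP laminate: E = 35.50, α = 17.0, σ_y = 232.0 → σ = 90.5 MPa, n = 2.56
Smallest n: aluminum alloy with n = 1.67.

aluminum alloy, n = 1.67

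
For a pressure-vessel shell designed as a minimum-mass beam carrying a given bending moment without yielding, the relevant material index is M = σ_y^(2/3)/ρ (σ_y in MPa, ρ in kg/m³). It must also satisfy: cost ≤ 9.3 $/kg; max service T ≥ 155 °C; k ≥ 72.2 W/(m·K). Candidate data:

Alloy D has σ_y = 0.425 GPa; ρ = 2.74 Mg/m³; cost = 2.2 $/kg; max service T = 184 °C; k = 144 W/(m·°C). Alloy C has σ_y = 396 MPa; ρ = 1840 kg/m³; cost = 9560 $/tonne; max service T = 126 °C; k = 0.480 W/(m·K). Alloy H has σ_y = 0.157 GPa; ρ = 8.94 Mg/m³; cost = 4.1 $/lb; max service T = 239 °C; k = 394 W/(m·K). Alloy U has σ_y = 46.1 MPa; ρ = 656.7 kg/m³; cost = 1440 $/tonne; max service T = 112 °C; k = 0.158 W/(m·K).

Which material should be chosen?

alloy D

Screen on constraints: cost ≤ 9.3 $/kg; max service T ≥ 155 °C; k ≥ 72.2 W/(m·K). Survivors: alloy D, alloy H.
Putting every candidate on a common basis:
  alloy D: σ_y = 425.0 MPa, ρ = 2740 kg/m³
  alloy H: σ_y = 157.0 MPa, ρ = 8940 kg/m³
  alloy D: M = 20.6×10⁻³
  alloy H: M = 3.26×10⁻³
Highest index: alloy D.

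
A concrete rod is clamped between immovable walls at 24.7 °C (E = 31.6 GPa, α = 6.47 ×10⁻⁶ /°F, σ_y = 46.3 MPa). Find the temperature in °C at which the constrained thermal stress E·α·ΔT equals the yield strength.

151 °C

α = 6.47×10⁻⁶/°F × 9/5 = 11.6×10⁻⁶/K.
E·α·ΔT = 46.30 MPa ⇒ ΔT = 46.30 / (31.60×10³ × 11.6×10⁻⁶) = 125.8 K.
T = 24.7 + 125.8 = 150.5 °C.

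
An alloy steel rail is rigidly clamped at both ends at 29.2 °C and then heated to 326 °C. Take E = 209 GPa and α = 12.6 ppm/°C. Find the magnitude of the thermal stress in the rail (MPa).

782 MPa

ΔT = 296.8 K. Constrained thermal stress σ = E·α·ΔT = 209.0×10³ MPa × 12.6×10⁻⁶ × 296.8 = 782 MPa (compressive).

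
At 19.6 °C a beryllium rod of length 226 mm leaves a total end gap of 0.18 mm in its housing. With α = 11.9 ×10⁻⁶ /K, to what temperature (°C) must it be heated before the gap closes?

86.5 °C

α·L₀·ΔT = 0.18 mm ⇒ ΔT = 0.18 / (11.9×10⁻⁶ × 226.0) = 66.93 K.
T = 19.6 + 66.93 = 86.53 °C.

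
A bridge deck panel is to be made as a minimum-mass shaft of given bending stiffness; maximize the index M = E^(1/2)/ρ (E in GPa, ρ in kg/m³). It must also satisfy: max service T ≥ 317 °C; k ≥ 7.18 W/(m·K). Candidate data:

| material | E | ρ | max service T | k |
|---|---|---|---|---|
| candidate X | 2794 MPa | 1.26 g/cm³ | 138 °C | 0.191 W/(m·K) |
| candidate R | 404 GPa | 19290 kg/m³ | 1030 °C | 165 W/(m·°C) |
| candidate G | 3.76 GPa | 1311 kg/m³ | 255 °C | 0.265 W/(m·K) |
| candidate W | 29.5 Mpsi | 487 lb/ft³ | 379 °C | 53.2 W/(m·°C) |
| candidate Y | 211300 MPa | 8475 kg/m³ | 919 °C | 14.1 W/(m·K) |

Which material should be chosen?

candidate W

Screen on constraints: max service T ≥ 317 °C; k ≥ 7.18 W/(m·K). Survivors: candidate R, candidate W, candidate Y.
Putting every candidate on a common basis:
  candidate R: E = 404.0 GPa, ρ = 19290 kg/m³
  candidate W: E = 203.4 GPa, ρ = 7801 kg/m³
  candidate Y: E = 211.3 GPa, ρ = 8475 kg/m³
  candidate W: M = 1.83×10⁻³
  candidate Y: M = 1.72×10⁻³
  candidate R: M = 1.04×10⁻³
The maximum is for candidate W.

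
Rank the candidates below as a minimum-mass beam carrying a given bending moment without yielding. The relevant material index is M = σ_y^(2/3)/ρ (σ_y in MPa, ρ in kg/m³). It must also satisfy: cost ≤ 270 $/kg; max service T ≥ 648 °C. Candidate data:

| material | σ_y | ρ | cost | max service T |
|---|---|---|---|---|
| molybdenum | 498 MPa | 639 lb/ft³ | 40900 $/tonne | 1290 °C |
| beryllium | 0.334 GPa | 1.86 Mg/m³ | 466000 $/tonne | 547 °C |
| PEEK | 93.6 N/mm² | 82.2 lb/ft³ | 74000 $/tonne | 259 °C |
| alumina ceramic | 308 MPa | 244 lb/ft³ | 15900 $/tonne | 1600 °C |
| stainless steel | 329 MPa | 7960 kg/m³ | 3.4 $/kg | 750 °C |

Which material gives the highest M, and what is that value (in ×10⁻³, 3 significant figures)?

alumina ceramic, M = 11.7×10⁻³

Screen on constraints: cost ≤ 270 $/kg; max service T ≥ 648 °C. Survivors: molybdenum, alumina ceramic, stainless steel.
Convert each candidate to consistent units, then evaluate M:
  molybdenum: σ_y = 498.0 MPa, ρ = 10240 kg/m³
  alumina ceramic: σ_y = 308.0 MPa, ρ = 3909 kg/m³
  stainless steel: σ_y = 329.0 MPa, ρ = 7960 kg/m³
  alumina ceramic: M = 11.7×10⁻³
  molybdenum: M = 6.14×10⁻³
  stainless steel: M = 5.99×10⁻³
Alumina ceramic has the largest M.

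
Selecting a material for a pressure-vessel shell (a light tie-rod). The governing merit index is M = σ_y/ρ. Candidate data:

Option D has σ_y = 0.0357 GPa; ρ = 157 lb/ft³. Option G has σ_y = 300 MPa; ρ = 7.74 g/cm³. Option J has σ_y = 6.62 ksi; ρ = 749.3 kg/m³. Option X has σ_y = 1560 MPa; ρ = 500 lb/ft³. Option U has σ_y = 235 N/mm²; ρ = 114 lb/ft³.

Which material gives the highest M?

Putting every candidate on a common basis:
  option D: σ_y = 35.70 MPa, ρ = 2515 kg/m³
  option G: σ_y = 300.0 MPa, ρ = 7740 kg/m³
  option J: σ_y = 45.64 MPa, ρ = 749.3 kg/m³
  option X: σ_y = 1560 MPa, ρ = 8009 kg/m³
  option U: σ_y = 235.0 MPa, ρ = 1826 kg/m³
  option X: M = 195 kN·m/kg
  option U: M = 129 kN·m/kg
  option J: M = 60.9 kN·m/kg
  option G: M = 38.8 kN·m/kg
  option D: M = 14.2 kN·m/kg
Highest index: option X.

option X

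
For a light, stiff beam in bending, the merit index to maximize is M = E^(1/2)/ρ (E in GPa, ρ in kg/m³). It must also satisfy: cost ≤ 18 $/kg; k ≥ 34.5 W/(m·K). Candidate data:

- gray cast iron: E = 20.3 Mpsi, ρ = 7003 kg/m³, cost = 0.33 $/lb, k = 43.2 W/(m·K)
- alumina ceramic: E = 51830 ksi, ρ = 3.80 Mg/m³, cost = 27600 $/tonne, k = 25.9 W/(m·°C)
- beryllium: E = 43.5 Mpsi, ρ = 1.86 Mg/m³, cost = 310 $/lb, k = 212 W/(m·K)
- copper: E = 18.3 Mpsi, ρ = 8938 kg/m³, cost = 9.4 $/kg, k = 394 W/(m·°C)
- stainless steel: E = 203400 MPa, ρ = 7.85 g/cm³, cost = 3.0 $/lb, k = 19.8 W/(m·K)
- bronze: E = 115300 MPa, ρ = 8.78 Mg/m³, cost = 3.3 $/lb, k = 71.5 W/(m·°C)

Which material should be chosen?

gray cast iron

Screen on constraints: cost ≤ 18 $/kg; k ≥ 34.5 W/(m·K). Survivors: gray cast iron, copper, bronze.
Putting every candidate on a common basis:
  gray cast iron: E = 140.0 GPa, ρ = 7003 kg/m³
  copper: E = 126.2 GPa, ρ = 8938 kg/m³
  bronze: E = 115.3 GPa, ρ = 8780 kg/m³
  gray cast iron: M = 1.69×10⁻³
  copper: M = 1.26×10⁻³
  bronze: M = 1.22×10⁻³
The maximum is for gray cast iron.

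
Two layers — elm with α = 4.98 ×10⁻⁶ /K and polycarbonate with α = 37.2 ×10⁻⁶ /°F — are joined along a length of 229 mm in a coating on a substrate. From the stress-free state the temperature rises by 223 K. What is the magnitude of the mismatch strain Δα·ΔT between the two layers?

polycarbonate: α = 37.2×10⁻⁶/°F × 9/5 = 67.0×10⁻⁶/K.
Δα = |4.98 − 67.0|×10⁻⁶/K = 62.0×10⁻⁶/K.
Mismatch strain = Δα·ΔT = 62.0×10⁻⁶ × 223.0 = 0.0138.

0.0138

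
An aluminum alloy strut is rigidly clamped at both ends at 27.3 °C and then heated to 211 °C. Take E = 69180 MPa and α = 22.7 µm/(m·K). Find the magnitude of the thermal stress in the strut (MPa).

E = 69180 MPa = 69.18 GPa.
ΔT = 183.7 K. Constrained thermal stress σ = E·α·ΔT = 69.18×10³ MPa × 22.7×10⁻⁶ × 183.7 = 288 MPa (compressive).

288 MPa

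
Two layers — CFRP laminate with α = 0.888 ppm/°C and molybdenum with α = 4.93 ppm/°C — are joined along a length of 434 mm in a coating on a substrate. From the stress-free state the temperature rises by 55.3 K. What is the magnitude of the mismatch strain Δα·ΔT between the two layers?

2.24×10⁻⁴

Δα = |0.888 − 4.93|×10⁻⁶/K = 4.04×10⁻⁶/K.
Mismatch strain = Δα·ΔT = 4.04×10⁻⁶ × 55.3 = 2.24×10⁻⁴.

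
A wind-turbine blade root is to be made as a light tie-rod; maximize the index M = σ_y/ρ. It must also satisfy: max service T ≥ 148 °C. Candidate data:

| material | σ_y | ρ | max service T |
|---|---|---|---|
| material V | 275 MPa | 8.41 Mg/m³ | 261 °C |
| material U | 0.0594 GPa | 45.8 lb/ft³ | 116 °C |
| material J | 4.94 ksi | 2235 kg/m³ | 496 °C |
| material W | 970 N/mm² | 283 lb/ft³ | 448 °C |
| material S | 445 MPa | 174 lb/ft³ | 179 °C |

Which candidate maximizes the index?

material W

Screen on constraints: max service T ≥ 148 °C. Survivors: material V, material J, material W, material S.
In SI units:
  material V: σ_y = 275.0 MPa, ρ = 8410 kg/m³
  material J: σ_y = 34.06 MPa, ρ = 2235 kg/m³
  material W: σ_y = 970.0 MPa, ρ = 4533 kg/m³
  material S: σ_y = 445.0 MPa, ρ = 2787 kg/m³
  material W: M = 214 kN·m/kg
  material S: M = 160 kN·m/kg
  material V: M = 32.7 kN·m/kg
  material J: M = 15.2 kN·m/kg
Highest index: material W.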